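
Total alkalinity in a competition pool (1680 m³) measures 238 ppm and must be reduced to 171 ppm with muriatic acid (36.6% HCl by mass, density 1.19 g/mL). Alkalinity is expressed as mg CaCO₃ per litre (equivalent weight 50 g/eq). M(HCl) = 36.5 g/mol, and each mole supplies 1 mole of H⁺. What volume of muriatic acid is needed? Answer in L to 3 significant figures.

189 L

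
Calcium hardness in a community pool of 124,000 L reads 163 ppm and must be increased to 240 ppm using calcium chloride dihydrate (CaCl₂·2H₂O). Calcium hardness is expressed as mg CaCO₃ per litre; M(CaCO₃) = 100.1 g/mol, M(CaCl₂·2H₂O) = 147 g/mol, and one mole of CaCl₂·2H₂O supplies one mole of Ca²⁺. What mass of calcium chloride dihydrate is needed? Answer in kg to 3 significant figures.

14.0 kg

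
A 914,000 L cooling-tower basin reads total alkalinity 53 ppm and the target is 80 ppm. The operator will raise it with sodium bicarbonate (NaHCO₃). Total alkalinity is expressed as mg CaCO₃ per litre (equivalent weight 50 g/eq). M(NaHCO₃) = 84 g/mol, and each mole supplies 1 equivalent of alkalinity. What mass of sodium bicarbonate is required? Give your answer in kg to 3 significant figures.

Alkalinity to add: (80 − 53) = 27 mg/L as CaCO₃ × 914,000 L = 24,680 g as CaCO₃.
Equivalents: 24,680 g ÷ 50 g/eq = 493.6 eq.
NaHCO₃ supplies 1 eq per mole → 493.6 mol.
Mass: 493.6 mol × 84 g/mol = 41,460 g.

41.5 kg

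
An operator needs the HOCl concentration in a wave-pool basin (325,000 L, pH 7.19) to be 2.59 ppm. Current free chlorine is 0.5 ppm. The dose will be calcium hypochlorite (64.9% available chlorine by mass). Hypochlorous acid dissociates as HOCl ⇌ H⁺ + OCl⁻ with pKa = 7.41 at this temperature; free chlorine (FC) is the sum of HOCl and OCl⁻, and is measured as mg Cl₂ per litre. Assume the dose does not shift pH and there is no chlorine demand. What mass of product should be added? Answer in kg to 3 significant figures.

[OCl⁻]/[HOCl] = 10^(pH − pKa) = 10^(7.19 − 7.41) = 0.6026; fraction as HOCl = 1/(1 + 0.6026) = 0.624.
Free chlorine required for 2.59 ppm HOCl: 2.59 / 0.624 = 4.151 ppm.
FC to add: 4.151 − 0.5 = 3.651 mg/L as Cl₂.
Cl₂ equivalent: 3.651 mg/L × 325,000 L = 1186 g.
Product at 64.9% available Cl: 1186 / 0.649 = 1828 g.

1.83 kg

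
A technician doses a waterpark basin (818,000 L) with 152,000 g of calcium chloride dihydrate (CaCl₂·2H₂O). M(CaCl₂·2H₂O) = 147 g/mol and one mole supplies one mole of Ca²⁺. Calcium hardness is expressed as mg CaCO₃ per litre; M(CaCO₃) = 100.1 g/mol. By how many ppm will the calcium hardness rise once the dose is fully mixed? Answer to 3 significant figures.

127 ppm

Moles of Ca²⁺: 152,000 g ÷ 147 g/mol = 1034 mol.
As CaCO₃: 1034 mol × 100.1 g/mol = 103,500 g.
Rise: 103,500 g / 818,000 L × 1000 = 126.5 mg/L.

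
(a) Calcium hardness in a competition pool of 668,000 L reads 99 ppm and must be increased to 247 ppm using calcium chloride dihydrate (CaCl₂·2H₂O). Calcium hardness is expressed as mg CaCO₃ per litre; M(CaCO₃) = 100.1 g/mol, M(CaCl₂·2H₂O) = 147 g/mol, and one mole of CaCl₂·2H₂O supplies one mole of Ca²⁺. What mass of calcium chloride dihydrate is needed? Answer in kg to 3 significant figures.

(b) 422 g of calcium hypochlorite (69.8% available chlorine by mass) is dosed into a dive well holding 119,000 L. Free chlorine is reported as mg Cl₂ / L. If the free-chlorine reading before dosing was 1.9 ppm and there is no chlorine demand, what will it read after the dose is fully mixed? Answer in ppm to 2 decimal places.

(a) 145 kg; (b) 4.38 ppm

(a) Hardness to add: (247 − 99) = 148 mg/L as CaCO₃ × 668,000 L = 98,860 g as CaCO₃.
(a) Moles of Ca²⁺ (1 mol Ca²⁺ ≡ 1 mol CaCO₃): 98,860 / 100.1 g/mol = 987.7 mol.
(a) Mass of CaCl₂·2H₂O: 987.7 × 147 = 145,200 g.

(b) Available chlorine delivered: 422 g × 0.698 = 294.6 g as Cl₂.
(b) Concentration rise: 294.6 g / 119,000 L = 2.475 mg/L = 2.48 ppm.
(b) Final FC: 1.9 + 2.48 = 4.38 ppm.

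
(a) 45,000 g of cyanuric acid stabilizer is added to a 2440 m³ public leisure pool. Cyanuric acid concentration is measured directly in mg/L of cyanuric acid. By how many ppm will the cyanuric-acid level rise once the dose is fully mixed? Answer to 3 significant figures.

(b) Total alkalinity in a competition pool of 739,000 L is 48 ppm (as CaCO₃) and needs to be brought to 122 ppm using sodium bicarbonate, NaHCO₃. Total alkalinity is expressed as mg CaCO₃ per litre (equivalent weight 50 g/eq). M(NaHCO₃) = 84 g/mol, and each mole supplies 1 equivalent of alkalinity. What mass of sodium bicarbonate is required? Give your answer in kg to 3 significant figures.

(a) Volume: 2440 m³ = 2,440,000 L.
(a) Rise: 45,000 g / 2,440,000 L × 1000 = 18.44 mg/L.

(b) Alkalinity to add: (122 − 48) = 74 mg/L as CaCO₃ × 739,000 L = 54,690 g as CaCO₃.
(b) Equivalents: 54,690 g ÷ 50 g/eq = 1094 eq.
(b) NaHCO₃ supplies 1 eq per mole → 1094 mol.
(b) Mass: 1094 mol × 84 g/mol = 91,870 g.

(a) 18.4 ppm; (b) 91.9 kg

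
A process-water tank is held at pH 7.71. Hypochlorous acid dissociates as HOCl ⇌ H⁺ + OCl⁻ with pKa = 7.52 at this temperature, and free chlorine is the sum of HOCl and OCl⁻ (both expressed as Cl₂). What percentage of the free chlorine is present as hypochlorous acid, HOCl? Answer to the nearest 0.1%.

[OCl⁻]/[HOCl] = 10^(pH − pKa) = 10^(7.71 − 7.52) = 10^0.19 = 1.549.
Fraction as HOCl = 1 / (1 + 1.549) = 0.3923.

39.2%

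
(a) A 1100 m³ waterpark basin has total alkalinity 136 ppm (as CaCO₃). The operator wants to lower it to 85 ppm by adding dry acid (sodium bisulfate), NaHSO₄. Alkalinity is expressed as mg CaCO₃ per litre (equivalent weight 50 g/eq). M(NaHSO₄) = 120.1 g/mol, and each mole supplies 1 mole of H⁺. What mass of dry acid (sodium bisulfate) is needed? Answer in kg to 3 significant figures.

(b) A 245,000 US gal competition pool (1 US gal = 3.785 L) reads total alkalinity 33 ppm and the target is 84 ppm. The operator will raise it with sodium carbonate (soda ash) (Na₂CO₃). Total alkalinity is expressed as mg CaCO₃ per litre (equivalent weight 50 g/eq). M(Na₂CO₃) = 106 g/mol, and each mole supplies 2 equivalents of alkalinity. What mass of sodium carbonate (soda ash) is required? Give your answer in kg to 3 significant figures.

(a) Volume: 1100 m³ = 1,100,000 L.
(a) Alkalinity to neutralize: (136 − 85) = 51 mg/L as CaCO₃ × 1,100,000 L = 56,100 g as CaCO₃.
(a) Equivalents of H⁺ required: 56,100 ÷ 50 g/eq = 1122 eq = 1122 mol NaHSO₄.
(a) Mass of NaHSO₄: 1122 × 120.1 = 134,800 g.

(b) Volume: 245,000 US gal × 3.785 L/gal = 927,325 L.
(b) Alkalinity to add: (84 − 33) = 51 mg/L as CaCO₃ × 927,325 L = 47,290 g as CaCO₃.
(b) Equivalents: 47,290 g ÷ 50 g/eq = 945.9 eq.
(b) Each mole of Na₂CO₃ supplies 2 eq, so 945.9 / 2 = 472.9 mol.
(b) Mass: 472.9 mol × 106 g/mol = 50,130 g.

(a) 135 kg; (b) 50.1 kg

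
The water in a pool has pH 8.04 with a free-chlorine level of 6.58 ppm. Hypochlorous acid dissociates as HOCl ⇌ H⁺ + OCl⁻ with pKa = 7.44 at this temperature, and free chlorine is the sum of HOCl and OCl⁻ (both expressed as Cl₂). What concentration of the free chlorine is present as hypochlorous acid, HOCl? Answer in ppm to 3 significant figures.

1.32 ppm

[OCl⁻]/[HOCl] = 10^(pH − pKa) = 10^(8.04 − 7.44) = 10^0.60 = 3.981.
Fraction as HOCl = 1 / (1 + 3.981) = 0.2008.
HOCl = 0.2008 × 6.58 ppm = 1.321 ppm.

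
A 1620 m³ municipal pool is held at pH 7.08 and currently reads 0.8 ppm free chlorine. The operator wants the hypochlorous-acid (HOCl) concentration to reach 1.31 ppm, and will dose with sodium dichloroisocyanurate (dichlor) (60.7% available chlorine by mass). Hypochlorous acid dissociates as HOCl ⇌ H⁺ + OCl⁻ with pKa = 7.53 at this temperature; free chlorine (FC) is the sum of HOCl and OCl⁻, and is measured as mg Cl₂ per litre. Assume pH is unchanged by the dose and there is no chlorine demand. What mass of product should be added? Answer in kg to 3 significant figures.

2.60 kg

Volume: 1620 m³ = 1,620,000 L.
[OCl⁻]/[HOCl] = 10^(pH − pKa) = 10^(7.08 − 7.53) = 0.3548; fraction as HOCl = 1/(1 + 0.3548) = 0.7381.
Free chlorine required for 1.31 ppm HOCl: 1.31 / 0.7381 = 1.775 ppm.
FC to add: 1.775 − 0.8 = 0.9748 mg/L as Cl₂.
Cl₂ equivalent: 0.9748 mg/L × 1,620,000 L = 1579 g.
Product at 60.7% available Cl: 1579 / 0.607 = 2602 g.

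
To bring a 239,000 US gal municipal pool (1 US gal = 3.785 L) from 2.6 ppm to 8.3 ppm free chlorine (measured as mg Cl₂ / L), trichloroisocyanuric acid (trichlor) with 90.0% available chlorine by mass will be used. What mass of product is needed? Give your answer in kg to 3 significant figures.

Volume: 239,000 US gal × 3.785 L/gal = 904,615 L.
Chlorine deficit: 8.3 − 2.6 = 5.7 ppm = 5.7 mg/L as Cl₂.
Cl₂ equivalent needed: 5.7 mg/L × 904,615 L = 5,156,000 mg = 5156 g.
Product at 90.0% available chlorine: 5156 / 0.9 = 5729 g.

5.73 kg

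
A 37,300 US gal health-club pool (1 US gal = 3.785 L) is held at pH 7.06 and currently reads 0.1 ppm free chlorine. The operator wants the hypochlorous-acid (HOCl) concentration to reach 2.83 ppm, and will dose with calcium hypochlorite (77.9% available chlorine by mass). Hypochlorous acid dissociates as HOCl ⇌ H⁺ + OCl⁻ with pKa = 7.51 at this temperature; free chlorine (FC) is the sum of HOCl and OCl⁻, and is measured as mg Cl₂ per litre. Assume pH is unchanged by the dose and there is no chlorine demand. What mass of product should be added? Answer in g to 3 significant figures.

677 g

Volume: 37,300 US gal × 3.785 L/gal = 141,180 L.
[OCl⁻]/[HOCl] = 10^(pH − pKa) = 10^(7.06 − 7.51) = 0.3548; fraction as HOCl = 1/(1 + 0.3548) = 0.7381.
Free chlorine required for 2.83 ppm HOCl: 2.83 / 0.7381 = 3.834 ppm.
FC to add: 3.834 − 0.1 = 3.734 mg/L as Cl₂.
Cl₂ equivalent: 3.734 mg/L × 141,180 L = 527.2 g.
Product at 77.9% available Cl: 527.2 / 0.779 = 676.7 g.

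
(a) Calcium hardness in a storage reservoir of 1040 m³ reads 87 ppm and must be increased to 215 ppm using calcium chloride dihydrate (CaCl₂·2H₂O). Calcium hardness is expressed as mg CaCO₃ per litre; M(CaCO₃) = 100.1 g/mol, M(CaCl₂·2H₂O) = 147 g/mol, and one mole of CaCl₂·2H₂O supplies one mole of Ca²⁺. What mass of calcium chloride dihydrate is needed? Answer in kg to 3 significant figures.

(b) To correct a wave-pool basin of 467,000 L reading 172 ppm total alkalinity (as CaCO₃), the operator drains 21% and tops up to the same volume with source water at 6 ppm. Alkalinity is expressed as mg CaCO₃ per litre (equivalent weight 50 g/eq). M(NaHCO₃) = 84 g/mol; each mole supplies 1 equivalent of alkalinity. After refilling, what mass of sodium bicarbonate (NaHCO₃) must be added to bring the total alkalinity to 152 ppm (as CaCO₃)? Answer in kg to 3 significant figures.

(a) Volume: 1040 m³ = 1,040,000 L.
(a) Hardness to add: (215 − 87) = 128 mg/L as CaCO₃ × 1,040,000 L = 133,100 g as CaCO₃.
(a) Moles of Ca²⁺ (1 mol Ca²⁺ ≡ 1 mol CaCO₃): 133,100 / 100.1 g/mol = 1330 mol.
(a) Mass of CaCl₂·2H₂O: 1330 × 147 = 195,500 g.

(b) After draining 21% and refilling: 172 × 0.79 + 6 × 0.21 = 137.14 ppm.
(b) Deficit to target: 152 − 137.14 = 14.86 mg/L.
(b) As CaCO₃: 14.86 mg/L × 467,000 L = 6940 g; ÷ 50 g/eq ÷ 1 = 138.8 mol NaHCO₃.
(b) Mass: 138.8 × 84 = 11,660 g.

(a) 195 kg; (b) 11.7 kg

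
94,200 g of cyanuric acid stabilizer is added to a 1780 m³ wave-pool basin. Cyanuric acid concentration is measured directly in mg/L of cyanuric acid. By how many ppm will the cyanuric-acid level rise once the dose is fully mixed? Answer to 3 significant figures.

52.9 ppm

Volume: 1780 m³ = 1,780,000 L.
Rise: 94,200 g / 1,780,000 L × 1000 = 52.92 mg/L.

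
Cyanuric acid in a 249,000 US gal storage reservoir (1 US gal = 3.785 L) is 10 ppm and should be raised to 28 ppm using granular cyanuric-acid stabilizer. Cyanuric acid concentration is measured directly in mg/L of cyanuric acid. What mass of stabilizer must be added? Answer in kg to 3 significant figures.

17.0 kg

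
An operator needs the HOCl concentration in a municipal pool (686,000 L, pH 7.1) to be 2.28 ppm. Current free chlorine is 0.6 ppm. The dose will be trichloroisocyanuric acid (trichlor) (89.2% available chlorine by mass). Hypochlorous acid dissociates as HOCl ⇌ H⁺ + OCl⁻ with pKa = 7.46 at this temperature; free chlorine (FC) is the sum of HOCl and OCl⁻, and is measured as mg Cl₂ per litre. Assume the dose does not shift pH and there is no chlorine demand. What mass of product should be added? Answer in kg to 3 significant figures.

2.06 kg

[OCl⁻]/[HOCl] = 10^(pH − pKa) = 10^(7.1 − 7.46) = 0.4365; fraction as HOCl = 1/(1 + 0.4365) = 0.6961.
Free chlorine required for 2.28 ppm HOCl: 2.28 / 0.6961 = 3.275 ppm.
FC to add: 3.275 − 0.6 = 2.675 mg/L as Cl₂.
Cl₂ equivalent: 2.675 mg/L × 686,000 L = 1835 g.
Product at 89.2% available Cl: 1835 / 0.892 = 2057 g.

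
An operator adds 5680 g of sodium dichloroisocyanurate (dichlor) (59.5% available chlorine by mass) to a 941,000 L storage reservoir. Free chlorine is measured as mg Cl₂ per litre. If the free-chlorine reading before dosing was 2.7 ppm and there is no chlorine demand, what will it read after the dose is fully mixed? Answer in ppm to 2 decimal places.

Available chlorine delivered: 5680 g × 0.595 = 3380 g as Cl₂.
Concentration rise: 3380 g / 941,000 L = 3.591 mg/L = 3.59 ppm.
Final FC: 2.7 + 3.59 = 6.29 ppm.

6.29 ppm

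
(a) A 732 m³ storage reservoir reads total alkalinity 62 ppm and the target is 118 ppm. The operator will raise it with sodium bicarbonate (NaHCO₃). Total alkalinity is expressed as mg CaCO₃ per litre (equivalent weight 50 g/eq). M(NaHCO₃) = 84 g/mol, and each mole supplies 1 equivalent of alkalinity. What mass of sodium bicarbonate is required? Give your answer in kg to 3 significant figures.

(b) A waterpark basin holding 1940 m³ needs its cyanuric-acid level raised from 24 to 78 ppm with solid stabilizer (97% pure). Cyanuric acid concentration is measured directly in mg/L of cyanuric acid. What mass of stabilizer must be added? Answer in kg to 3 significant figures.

(a) 68.9 kg; (b) 108 kg

(a) Volume: 732 m³ = 732,000 L.
(a) Alkalinity to add: (118 − 62) = 56 mg/L as CaCO₃ × 732,000 L = 40,990 g as CaCO₃.
(a) Equivalents: 40,990 g ÷ 50 g/eq = 819.8 eq.
(a) NaHCO₃ supplies 1 eq per mole → 819.8 mol.
(a) Mass: 819.8 mol × 84 g/mol = 68,870 g.

(b) Volume: 1940 m³ = 1,940,000 L.
(b) CYA to add: (78 − 24) = 54 mg/L × 1,940,000 L = 104,800 g cyanuric acid.
(b) At 97% purity: 104,800 / 0.97 = 108,000 g product.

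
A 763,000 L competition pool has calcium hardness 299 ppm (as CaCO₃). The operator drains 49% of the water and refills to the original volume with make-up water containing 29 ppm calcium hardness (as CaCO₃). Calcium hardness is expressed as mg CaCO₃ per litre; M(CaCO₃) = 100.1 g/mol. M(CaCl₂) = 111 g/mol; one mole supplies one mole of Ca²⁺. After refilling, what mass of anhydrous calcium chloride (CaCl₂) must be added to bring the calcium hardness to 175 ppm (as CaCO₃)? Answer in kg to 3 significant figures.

After draining 49% and refilling: 299 × 0.51 + 29 × 0.49 = 166.7 ppm.
Deficit to target: 175 − 166.7 = 8.3 mg/L.
As CaCO₃: 8.3 mg/L × 763,000 L = 6333 g; ÷ 100.1 = 63.27 mol Ca²⁺.
Mass: 63.27 × 111 = 7022 g.

7.02 kg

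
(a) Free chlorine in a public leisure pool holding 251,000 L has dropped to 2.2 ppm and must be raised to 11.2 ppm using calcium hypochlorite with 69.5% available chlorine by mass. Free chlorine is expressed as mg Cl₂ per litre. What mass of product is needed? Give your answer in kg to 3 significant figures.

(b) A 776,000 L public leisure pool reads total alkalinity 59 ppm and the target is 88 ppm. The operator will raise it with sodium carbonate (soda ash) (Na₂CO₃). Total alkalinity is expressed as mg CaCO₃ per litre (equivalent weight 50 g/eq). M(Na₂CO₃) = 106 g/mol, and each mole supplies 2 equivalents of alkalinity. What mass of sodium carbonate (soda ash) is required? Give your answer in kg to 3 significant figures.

(a) Chlorine deficit: 11.2 − 2.2 = 9 ppm = 9 mg/L as Cl₂.
(a) Cl₂ equivalent needed: 9 mg/L × 251,000 L = 2,259,000 mg = 2259 g.
(a) Product at 69.5% available chlorine: 2259 / 0.695 = 3250 g.

(b) Alkalinity to add: (88 − 59) = 29 mg/L as CaCO₃ × 776,000 L = 22,500 g as CaCO₃.
(b) Equivalents: 22,500 g ÷ 50 g/eq = 450.1 eq.
(b) Each mole of Na₂CO₃ supplies 2 eq, so 450.1 / 2 = 225 mol.
(b) Mass: 225 mol × 106 g/mol = 23,850 g.

(a) 3.25 kg; (b) 23.9 kg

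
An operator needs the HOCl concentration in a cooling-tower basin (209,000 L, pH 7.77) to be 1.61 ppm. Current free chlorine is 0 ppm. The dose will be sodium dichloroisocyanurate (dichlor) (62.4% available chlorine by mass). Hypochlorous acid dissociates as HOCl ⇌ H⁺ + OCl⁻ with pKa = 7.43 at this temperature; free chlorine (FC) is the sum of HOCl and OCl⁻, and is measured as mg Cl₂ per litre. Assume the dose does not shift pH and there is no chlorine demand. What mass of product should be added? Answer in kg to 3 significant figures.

1.72 kg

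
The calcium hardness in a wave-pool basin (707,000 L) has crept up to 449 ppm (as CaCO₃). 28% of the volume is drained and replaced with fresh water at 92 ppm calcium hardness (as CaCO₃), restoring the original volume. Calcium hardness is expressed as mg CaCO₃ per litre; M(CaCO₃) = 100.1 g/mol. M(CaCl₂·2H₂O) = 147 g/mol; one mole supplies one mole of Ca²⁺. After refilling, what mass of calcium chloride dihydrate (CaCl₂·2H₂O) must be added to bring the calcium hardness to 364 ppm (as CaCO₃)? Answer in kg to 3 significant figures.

15.5 kg

After draining 28% and refilling: 449 × 0.72 + 92 × 0.28 = 349.04 ppm.
Deficit to target: 364 − 349.04 = 14.96 mg/L.
As CaCO₃: 14.96 mg/L × 707,000 L = 10,580 g; ÷ 100.1 = 105.7 mol Ca²⁺.
Mass: 105.7 × 147 = 15,530 g.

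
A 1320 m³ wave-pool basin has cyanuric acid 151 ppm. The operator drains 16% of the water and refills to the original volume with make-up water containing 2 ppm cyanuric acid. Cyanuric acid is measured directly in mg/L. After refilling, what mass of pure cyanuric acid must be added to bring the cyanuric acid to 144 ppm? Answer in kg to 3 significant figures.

22.2 kg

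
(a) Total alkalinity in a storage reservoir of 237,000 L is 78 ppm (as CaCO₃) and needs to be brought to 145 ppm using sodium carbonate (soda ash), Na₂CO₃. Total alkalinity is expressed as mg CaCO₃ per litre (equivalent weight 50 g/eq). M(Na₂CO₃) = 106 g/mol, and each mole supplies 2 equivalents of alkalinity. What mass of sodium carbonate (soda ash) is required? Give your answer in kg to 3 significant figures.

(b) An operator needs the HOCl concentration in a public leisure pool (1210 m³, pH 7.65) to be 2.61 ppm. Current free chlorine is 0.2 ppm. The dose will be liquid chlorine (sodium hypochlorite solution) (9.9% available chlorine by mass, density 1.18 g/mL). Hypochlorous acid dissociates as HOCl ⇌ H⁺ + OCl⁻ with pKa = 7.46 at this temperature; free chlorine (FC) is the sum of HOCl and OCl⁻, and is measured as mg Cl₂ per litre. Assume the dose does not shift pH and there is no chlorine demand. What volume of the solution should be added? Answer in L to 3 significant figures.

(a) Alkalinity to add: (145 − 78) = 67 mg/L as CaCO₃ × 237,000 L = 15,880 g as CaCO₃.
(a) Equivalents: 15,880 g ÷ 50 g/eq = 317.6 eq.
(a) Each mole of Na₂CO₃ supplies 2 eq, so 317.6 / 2 = 158.8 mol.
(a) Mass: 158.8 mol × 106 g/mol = 16,830 g.

(b) Volume: 1210 m³ = 1,210,000 L.
(b) [OCl⁻]/[HOCl] = 10^(pH − pKa) = 10^(7.65 − 7.46) = 1.549; fraction as HOCl = 1/(1 + 1.549) = 0.3923.
(b) Free chlorine required for 2.61 ppm HOCl: 2.61 / 0.3923 = 6.652 ppm.
(b) FC to add: 6.652 − 0.2 = 6.452 mg/L as Cl₂.
(b) Cl₂ equivalent: 6.452 mg/L × 1,210,000 L = 7807 g.
(b) Product at 9.9% available Cl: 7807 / 0.099 = 78,860 g.
(b) Volume: 78,860 g ÷ 1.18 g/mL = 66,830 mL.

(a) 16.8 kg; (b) 66.8 L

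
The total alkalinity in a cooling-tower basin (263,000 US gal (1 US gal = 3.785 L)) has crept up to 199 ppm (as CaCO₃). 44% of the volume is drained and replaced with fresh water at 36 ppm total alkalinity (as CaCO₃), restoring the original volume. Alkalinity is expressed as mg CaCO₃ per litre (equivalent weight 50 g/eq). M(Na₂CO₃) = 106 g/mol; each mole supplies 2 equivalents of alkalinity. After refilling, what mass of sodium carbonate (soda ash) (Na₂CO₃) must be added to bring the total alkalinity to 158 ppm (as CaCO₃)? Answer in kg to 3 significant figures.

Volume: 263,000 US gal × 3.785 L/gal = 995,455 L.
After draining 44% and refilling: 199 × 0.56 + 36 × 0.44 = 127.28 ppm.
Deficit to target: 158 − 127.28 = 30.72 mg/L.
As CaCO₃: 30.72 mg/L × 995,455 L = 30,580 g; ÷ 50 g/eq ÷ 2 = 305.8 mol Na₂CO₃.
Mass: 305.8 × 106 = 32,420 g.

32.4 kg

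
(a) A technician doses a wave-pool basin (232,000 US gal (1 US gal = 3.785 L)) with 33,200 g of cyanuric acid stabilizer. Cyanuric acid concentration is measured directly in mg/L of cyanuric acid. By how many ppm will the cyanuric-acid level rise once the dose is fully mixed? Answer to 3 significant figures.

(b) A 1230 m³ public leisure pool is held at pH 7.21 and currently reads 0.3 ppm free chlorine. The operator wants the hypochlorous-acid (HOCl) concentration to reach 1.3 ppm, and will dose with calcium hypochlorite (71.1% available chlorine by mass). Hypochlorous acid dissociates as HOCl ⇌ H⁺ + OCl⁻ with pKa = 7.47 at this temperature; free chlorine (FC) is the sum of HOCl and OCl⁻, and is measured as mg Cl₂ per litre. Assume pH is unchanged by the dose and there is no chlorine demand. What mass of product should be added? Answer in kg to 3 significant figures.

(a) Volume: 232,000 US gal × 3.785 L/gal = 878,120 L.
(a) Rise: 33,200 g / 878,120 L × 1000 = 37.81 mg/L.

(b) Volume: 1230 m³ = 1,230,000 L.
(b) [OCl⁻]/[HOCl] = 10^(pH − pKa) = 10^(7.21 − 7.47) = 0.5495; fraction as HOCl = 1/(1 + 0.5495) = 0.6454.
(b) Free chlorine required for 1.3 ppm HOCl: 1.3 / 0.6454 = 2.014 ppm.
(b) FC to add: 2.014 − 0.3 = 1.714 mg/L as Cl₂.
(b) Cl₂ equivalent: 1.714 mg/L × 1,230,000 L = 2109 g.
(b) Product at 71.1% available Cl: 2109 / 0.711 = 2966 g.

(a) 37.8 ppm; (b) 2.97 kg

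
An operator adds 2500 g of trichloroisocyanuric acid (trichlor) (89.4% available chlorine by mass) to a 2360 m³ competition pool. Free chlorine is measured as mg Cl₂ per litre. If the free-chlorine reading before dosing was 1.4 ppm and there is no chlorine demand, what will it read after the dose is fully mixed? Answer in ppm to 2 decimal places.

2.35 ppm

Volume: 2360 m³ = 2,360,000 L.
Available chlorine delivered: 2500 g × 0.894 = 2235 g as Cl₂.
Concentration rise: 2235 g / 2,360,000 L = 0.947 mg/L = 0.95 ppm.
Final FC: 1.4 + 0.95 = 2.35 ppm.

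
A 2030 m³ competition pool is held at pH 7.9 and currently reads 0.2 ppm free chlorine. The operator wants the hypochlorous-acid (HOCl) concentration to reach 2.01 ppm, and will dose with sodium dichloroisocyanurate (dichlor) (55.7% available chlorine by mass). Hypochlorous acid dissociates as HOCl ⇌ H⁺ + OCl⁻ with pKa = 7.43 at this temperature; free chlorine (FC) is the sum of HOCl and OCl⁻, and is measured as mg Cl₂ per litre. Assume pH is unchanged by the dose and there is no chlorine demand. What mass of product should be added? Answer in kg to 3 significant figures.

Volume: 2030 m³ = 2,030,000 L.
[OCl⁻]/[HOCl] = 10^(pH − pKa) = 10^(7.9 − 7.43) = 2.951; fraction as HOCl = 1/(1 + 2.951) = 0.2531.
Free chlorine required for 2.01 ppm HOCl: 2.01 / 0.2531 = 7.942 ppm.
FC to add: 7.942 − 0.2 = 7.742 mg/L as Cl₂.
Cl₂ equivalent: 7.742 mg/L × 2,030,000 L = 15,720 g.
Product at 55.7% available Cl: 15,720 / 0.557 = 28,220 g.

28.2 kg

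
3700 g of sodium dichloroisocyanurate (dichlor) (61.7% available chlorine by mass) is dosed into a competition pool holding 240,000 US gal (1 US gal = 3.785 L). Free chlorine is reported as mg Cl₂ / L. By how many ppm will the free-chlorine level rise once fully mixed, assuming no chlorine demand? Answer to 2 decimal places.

2.51 ppm

Volume: 240,000 US gal × 3.785 L/gal = 908,400 L.
Available chlorine delivered: 3700 g × 0.617 = 2283 g as Cl₂.
Concentration rise: 2283 g / 908,400 L = 2.513 mg/L = 2.51 ppm.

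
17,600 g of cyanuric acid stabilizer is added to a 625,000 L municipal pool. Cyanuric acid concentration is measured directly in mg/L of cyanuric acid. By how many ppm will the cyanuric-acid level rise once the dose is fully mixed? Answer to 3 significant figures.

Rise: 17,600 g / 625,000 L × 1000 = 28.16 mg/L.

28.2 ppm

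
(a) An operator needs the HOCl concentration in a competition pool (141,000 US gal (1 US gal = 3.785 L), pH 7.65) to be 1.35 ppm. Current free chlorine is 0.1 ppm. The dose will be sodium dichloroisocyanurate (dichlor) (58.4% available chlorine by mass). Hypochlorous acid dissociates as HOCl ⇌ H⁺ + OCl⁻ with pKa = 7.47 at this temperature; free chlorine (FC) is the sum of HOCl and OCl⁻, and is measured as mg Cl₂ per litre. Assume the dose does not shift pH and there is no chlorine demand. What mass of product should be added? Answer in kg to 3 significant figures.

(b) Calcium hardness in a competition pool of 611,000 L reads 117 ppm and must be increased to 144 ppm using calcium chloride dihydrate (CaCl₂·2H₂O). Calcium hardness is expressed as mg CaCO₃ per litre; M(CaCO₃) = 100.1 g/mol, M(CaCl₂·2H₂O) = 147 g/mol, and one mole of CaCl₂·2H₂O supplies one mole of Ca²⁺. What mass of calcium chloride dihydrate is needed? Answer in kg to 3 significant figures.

(a) Volume: 141,000 US gal × 3.785 L/gal = 533,685 L.
(a) [OCl⁻]/[HOCl] = 10^(pH − pKa) = 10^(7.65 − 7.47) = 1.514; fraction as HOCl = 1/(1 + 1.514) = 0.3978.
(a) Free chlorine required for 1.35 ppm HOCl: 1.35 / 0.3978 = 3.393 ppm.
(a) FC to add: 3.393 − 0.1 = 3.293 mg/L as Cl₂.
(a) Cl₂ equivalent: 3.293 mg/L × 533,685 L = 1758 g.
(a) Product at 58.4% available Cl: 1758 / 0.584 = 3010 g.

(b) Hardness to add: (144 − 117) = 27 mg/L as CaCO₃ × 611,000 L = 16,500 g as CaCO₃.
(b) Moles of Ca²⁺ (1 mol Ca²⁺ ≡ 1 mol CaCO₃): 16,500 / 100.1 g/mol = 164.8 mol.
(b) Mass of CaCl₂·2H₂O: 164.8 × 147 = 24,230 g.

(a) 3.01 kg; (b) 24.2 kg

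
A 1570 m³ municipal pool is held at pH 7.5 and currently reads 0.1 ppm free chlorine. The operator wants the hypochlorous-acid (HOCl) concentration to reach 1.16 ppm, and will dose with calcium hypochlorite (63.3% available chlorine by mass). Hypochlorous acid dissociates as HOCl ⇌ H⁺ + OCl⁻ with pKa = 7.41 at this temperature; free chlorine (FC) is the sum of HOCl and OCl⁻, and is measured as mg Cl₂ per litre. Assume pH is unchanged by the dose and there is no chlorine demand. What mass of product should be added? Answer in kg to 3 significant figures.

Volume: 1570 m³ = 1,570,000 L.
[OCl⁻]/[HOCl] = 10^(pH − pKa) = 10^(7.5 − 7.41) = 1.23; fraction as HOCl = 1/(1 + 1.23) = 0.4484.
Free chlorine required for 1.16 ppm HOCl: 1.16 / 0.4484 = 2.587 ppm.
FC to add: 2.587 − 0.1 = 2.487 mg/L as Cl₂.
Cl₂ equivalent: 2.487 mg/L × 1,570,000 L = 3905 g.
Product at 63.3% available Cl: 3905 / 0.633 = 6169 g.

6.17 kg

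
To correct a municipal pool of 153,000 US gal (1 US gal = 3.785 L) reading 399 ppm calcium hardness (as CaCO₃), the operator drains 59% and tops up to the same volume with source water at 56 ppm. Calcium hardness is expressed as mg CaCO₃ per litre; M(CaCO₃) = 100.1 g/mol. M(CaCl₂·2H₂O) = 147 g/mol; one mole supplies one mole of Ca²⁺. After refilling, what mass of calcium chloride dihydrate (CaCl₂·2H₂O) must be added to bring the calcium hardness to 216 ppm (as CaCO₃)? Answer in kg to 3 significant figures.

16.5 kg

Volume: 153,000 US gal × 3.785 L/gal = 579,105 L.
After draining 59% and refilling: 399 × 0.41 + 56 × 0.59 = 196.63 ppm.
Deficit to target: 216 − 196.63 = 19.37 mg/L.
As CaCO₃: 19.37 mg/L × 579,105 L = 11,220 g; ÷ 100.1 = 112.1 mol Ca²⁺.
Mass: 112.1 × 147 = 16,470 g.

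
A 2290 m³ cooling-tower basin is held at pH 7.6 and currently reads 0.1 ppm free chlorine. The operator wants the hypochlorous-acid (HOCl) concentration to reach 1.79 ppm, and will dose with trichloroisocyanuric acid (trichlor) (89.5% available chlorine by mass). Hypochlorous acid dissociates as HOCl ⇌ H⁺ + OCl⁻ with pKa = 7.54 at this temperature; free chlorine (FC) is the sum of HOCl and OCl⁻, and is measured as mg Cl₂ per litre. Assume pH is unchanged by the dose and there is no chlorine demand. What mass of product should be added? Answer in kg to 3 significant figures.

Volume: 2290 m³ = 2,290,000 L.
[OCl⁻]/[HOCl] = 10^(pH − pKa) = 10^(7.6 − 7.54) = 1.148; fraction as HOCl = 1/(1 + 1.148) = 0.4655.
Free chlorine required for 1.79 ppm HOCl: 1.79 / 0.4655 = 3.845 ppm.
FC to add: 3.845 − 0.1 = 3.745 mg/L as Cl₂.
Cl₂ equivalent: 3.745 mg/L × 2,290,000 L = 8576 g.
Product at 89.5% available Cl: 8576 / 0.895 = 9583 g.

9.58 kg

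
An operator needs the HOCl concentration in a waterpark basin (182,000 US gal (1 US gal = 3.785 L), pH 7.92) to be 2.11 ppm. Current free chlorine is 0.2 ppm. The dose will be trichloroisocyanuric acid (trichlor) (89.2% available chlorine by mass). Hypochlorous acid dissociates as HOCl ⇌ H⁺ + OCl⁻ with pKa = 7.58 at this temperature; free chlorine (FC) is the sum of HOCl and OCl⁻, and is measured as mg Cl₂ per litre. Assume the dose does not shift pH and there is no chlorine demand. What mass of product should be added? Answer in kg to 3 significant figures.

Volume: 182,000 US gal × 3.785 L/gal = 688,870 L.
[OCl⁻]/[HOCl] = 10^(pH − pKa) = 10^(7.92 − 7.58) = 2.188; fraction as HOCl = 1/(1 + 2.188) = 0.3137.
Free chlorine required for 2.11 ppm HOCl: 2.11 / 0.3137 = 6.726 ppm.
FC to add: 6.726 − 0.2 = 6.526 mg/L as Cl₂.
Cl₂ equivalent: 6.526 mg/L × 688,870 L = 4496 g.
Product at 89.2% available Cl: 4496 / 0.892 = 5040 g.

5.04 kg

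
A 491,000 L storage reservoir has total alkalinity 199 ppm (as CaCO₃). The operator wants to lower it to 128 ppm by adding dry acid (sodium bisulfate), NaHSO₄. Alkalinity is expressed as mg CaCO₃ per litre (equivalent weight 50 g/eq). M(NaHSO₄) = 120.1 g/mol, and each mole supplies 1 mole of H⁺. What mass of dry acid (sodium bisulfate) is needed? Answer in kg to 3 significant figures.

Alkalinity to neutralize: (199 − 128) = 71 mg/L as CaCO₃ × 491,000 L = 34,860 g as CaCO₃.
Equivalents of H⁺ required: 34,860 ÷ 50 g/eq = 697.2 eq = 697.2 mol NaHSO₄.
Mass of NaHSO₄: 697.2 × 120.1 = 83,740 g.

83.7 kg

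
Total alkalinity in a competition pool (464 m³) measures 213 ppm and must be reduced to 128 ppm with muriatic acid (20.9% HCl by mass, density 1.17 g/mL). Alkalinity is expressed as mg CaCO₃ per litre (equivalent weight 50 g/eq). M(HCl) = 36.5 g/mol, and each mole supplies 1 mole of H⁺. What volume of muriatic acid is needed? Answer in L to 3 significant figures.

Volume: 464 m³ = 464,000 L.
Alkalinity to neutralize: (213 − 128) = 85 mg/L as CaCO₃ × 464,000 L = 39,440 g as CaCO₃.
Equivalents of H⁺ required: 39,440 ÷ 50 g/eq = 788.8 eq = 788.8 mol HCl.
Mass of HCl: 788.8 × 36.5 = 28,790 g.
Mass of 20.9% solution: 28,790 / 0.209 = 137,800 g.
Volume: 137,800 g ÷ 1.17 g/mL = 117,700 mL.

118 L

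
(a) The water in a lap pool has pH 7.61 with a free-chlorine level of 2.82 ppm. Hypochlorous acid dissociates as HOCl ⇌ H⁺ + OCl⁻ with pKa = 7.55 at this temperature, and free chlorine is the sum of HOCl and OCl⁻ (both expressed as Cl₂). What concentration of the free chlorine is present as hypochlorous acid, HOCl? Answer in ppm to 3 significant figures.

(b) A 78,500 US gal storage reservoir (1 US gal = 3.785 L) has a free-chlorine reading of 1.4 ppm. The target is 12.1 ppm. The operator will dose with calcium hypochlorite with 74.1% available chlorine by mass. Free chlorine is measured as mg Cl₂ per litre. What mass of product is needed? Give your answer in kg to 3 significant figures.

(a) 1.31 ppm; (b) 4.29 kg

(a) [OCl⁻]/[HOCl] = 10^(pH − pKa) = 10^(7.61 − 7.55) = 10^0.06 = 1.148.
(a) Fraction as HOCl = 1 / (1 + 1.148) = 0.4655.
(a) HOCl = 0.4655 × 2.82 ppm = 1.313 ppm.

(b) Volume: 78,500 US gal × 3.785 L/gal = 297,122 L.
(b) Chlorine deficit: 12.1 − 1.4 = 10.7 ppm = 10.7 mg/L as Cl₂.
(b) Cl₂ equivalent needed: 10.7 mg/L × 297,122 L = 3,179,000 mg = 3179 g.
(b) Product at 74.1% available chlorine: 3179 / 0.741 = 4290 g.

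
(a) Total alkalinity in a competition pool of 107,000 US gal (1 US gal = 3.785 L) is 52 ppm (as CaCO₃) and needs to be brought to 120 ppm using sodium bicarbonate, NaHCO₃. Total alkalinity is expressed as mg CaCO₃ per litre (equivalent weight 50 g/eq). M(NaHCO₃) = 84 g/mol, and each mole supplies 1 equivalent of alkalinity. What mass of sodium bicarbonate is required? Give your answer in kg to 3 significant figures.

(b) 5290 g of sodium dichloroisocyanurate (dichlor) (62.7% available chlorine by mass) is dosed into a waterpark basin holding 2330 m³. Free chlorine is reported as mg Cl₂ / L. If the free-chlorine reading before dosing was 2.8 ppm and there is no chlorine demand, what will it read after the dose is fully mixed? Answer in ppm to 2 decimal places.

(a) 46.3 kg; (b) 4.22 ppm

(a) Volume: 107,000 US gal × 3.785 L/gal = 404,995 L.
(a) Alkalinity to add: (120 − 52) = 68 mg/L as CaCO₃ × 404,995 L = 27,540 g as CaCO₃.
(a) Equivalents: 27,540 g ÷ 50 g/eq = 550.8 eq.
(a) NaHCO₃ supplies 1 eq per mole → 550.8 mol.
(a) Mass: 550.8 mol × 84 g/mol = 46,270 g.

(b) Volume: 2330 m³ = 2,330,000 L.
(b) Available chlorine delivered: 5290 g × 0.627 = 3317 g as Cl₂.
(b) Concentration rise: 3317 g / 2,330,000 L = 1.424 mg/L = 1.42 ppm.
(b) Final FC: 2.8 + 1.42 = 4.22 ppm.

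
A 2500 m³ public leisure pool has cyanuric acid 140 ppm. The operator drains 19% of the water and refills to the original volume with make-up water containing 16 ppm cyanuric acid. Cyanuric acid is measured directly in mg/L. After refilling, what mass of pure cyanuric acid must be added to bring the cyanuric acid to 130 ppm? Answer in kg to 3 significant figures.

Volume: 2500 m³ = 2,500,000 L.
After draining 19% and refilling: 140 × 0.81 + 16 × 0.19 = 116.44 ppm.
Deficit to target: 130 − 116.44 = 13.56 mg/L.
Mass: 13.56 mg/L × 2,500,000 L = 33,900 g cyanuric acid.

33.9 kg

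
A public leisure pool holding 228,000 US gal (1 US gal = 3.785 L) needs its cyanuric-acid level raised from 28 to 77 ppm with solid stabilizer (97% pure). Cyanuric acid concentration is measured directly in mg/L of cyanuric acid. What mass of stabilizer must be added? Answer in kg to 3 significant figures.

Volume: 228,000 US gal × 3.785 L/gal = 862,980 L.
CYA to add: (77 − 28) = 49 mg/L × 862,980 L = 42,290 g cyanuric acid.
At 97% purity: 42,290 / 0.97 = 43,590 g product.

43.6 kg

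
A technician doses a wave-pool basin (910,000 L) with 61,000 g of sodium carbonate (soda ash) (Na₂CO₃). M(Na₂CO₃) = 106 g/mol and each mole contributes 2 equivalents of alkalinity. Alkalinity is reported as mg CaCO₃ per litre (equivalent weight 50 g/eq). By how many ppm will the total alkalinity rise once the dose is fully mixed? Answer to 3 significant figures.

Moles of Na₂CO₃: 61,000 g ÷ 106 g/mol = 575.5 mol → 1151 eq of alkalinity.
As CaCO₃: 1151 eq × 50 g/eq = 57,550 g.
Rise: 57,550 g / 910,000 L × 1000 = 63.24 mg/L.

63.2 ppm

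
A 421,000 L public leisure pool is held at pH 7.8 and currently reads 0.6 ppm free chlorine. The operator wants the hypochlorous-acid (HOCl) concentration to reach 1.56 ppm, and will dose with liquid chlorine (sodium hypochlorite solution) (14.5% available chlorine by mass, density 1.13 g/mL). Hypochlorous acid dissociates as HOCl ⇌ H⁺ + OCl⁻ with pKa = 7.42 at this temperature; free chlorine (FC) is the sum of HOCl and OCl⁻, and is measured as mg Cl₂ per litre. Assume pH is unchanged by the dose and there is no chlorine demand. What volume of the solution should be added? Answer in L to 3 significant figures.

[OCl⁻]/[HOCl] = 10^(pH − pKa) = 10^(7.8 − 7.42) = 2.399; fraction as HOCl = 1/(1 + 2.399) = 0.2942.
Free chlorine required for 1.56 ppm HOCl: 1.56 / 0.2942 = 5.302 ppm.
FC to add: 5.302 − 0.6 = 4.702 mg/L as Cl₂.
Cl₂ equivalent: 4.702 mg/L × 421,000 L = 1980 g.
Product at 14.5% available Cl: 1980 / 0.145 = 13,650 g.
Volume: 13,650 g ÷ 1.13 g/mL = 12,080 mL.

12.1 L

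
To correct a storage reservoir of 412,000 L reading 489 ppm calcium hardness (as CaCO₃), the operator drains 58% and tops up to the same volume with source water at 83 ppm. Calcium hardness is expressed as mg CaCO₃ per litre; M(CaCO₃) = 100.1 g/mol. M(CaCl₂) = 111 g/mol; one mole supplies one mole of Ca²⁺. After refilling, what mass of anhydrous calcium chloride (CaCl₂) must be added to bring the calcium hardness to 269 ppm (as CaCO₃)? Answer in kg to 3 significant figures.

After draining 58% and refilling: 489 × 0.42 + 83 × 0.58 = 253.52 ppm.
Deficit to target: 269 − 253.52 = 15.48 mg/L.
As CaCO₃: 15.48 mg/L × 412,000 L = 6378 g; ÷ 100.1 = 63.71 mol Ca²⁺.
Mass: 63.71 × 111 = 7072 g.

7.07 kg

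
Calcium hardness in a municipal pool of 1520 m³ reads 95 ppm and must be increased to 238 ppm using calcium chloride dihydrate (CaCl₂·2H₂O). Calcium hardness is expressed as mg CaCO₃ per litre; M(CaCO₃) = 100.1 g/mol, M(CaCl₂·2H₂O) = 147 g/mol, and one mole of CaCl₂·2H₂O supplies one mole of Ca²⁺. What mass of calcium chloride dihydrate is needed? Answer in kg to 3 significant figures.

319 kg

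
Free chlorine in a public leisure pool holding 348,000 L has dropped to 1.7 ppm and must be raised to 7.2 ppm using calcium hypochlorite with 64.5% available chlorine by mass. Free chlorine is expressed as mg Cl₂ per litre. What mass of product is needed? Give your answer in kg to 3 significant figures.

Chlorine deficit: 7.2 − 1.7 = 5.5 ppm = 5.5 mg/L as Cl₂.
Cl₂ equivalent needed: 5.5 mg/L × 348,000 L = 1,914,000 mg = 1914 g.
Product at 64.5% available chlorine: 1914 / 0.645 = 2967 g.

2.97 kg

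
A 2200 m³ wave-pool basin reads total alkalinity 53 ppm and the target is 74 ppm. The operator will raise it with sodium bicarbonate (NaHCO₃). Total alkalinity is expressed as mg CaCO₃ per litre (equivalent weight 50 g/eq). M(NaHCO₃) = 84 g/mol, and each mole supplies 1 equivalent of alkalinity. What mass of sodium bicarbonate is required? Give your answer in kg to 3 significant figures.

77.6 kg

Volume: 2200 m³ = 2,200,000 L.
Alkalinity to add: (74 − 53) = 21 mg/L as CaCO₃ × 2,200,000 L = 46,200 g as CaCO₃.
Equivalents: 46,200 g ÷ 50 g/eq = 924 eq.
NaHCO₃ supplies 1 eq per mole → 924 mol.
Mass: 924 mol × 84 g/mol = 77,620 g.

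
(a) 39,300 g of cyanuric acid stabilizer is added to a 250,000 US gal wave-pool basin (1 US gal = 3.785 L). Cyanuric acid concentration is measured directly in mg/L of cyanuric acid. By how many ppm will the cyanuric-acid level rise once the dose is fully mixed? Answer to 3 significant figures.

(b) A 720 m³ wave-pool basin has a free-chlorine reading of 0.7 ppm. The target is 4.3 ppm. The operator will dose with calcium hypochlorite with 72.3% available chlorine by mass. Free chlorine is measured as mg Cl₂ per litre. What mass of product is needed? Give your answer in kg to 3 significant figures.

(a) 41.5 ppm; (b) 3.59 kg

(a) Volume: 250,000 US gal × 3.785 L/gal = 946,250 L.
(a) Rise: 39,300 g / 946,250 L × 1000 = 41.53 mg/L.

(b) Volume: 720 m³ = 720,000 L.
(b) Chlorine deficit: 4.3 − 0.7 = 3.6 ppm = 3.6 mg/L as Cl₂.
(b) Cl₂ equivalent needed: 3.6 mg/L × 720,000 L = 2,592,000 mg = 2592 g.
(b) Product at 72.3% available chlorine: 2592 / 0.723 = 3585 g.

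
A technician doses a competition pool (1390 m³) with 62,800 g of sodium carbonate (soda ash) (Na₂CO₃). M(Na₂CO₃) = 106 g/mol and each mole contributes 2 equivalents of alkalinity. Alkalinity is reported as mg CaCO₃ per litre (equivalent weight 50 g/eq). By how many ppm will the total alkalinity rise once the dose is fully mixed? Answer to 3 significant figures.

42.6 ppm

Volume: 1390 m³ = 1,390,000 L.
Moles of Na₂CO₃: 62,800 g ÷ 106 g/mol = 592.5 mol → 1185 eq of alkalinity.
As CaCO₃: 1185 eq × 50 g/eq = 59,250 g.
Rise: 59,250 g / 1,390,000 L × 1000 = 42.62 mg/L.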